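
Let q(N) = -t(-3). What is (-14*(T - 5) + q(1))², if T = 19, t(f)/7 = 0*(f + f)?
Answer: 38416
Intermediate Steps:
t(f) = 0 (t(f) = 7*(0*(f + f)) = 7*(0*(2*f)) = 7*0 = 0)
q(N) = 0 (q(N) = -1*0 = 0)
(-14*(T - 5) + q(1))² = (-14*(19 - 5) + 0)² = (-14*14 + 0)² = (-196 + 0)² = (-196)² = 38416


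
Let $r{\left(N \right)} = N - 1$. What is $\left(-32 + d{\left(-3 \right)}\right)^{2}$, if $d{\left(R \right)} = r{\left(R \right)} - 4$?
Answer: $1600$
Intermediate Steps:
$r{\left(N \right)} = -1 + N$
$d{\left(R \right)} = -5 + R$ ($d{\left(R \right)} = \left(-1 + R\right) - 4 = -5 + R$)
$\left(-32 + d{\left(-3 \right)}\right)^{2} = \left(-32 - 8\right)^{2} = \left(-40\right)^{2} = 1600$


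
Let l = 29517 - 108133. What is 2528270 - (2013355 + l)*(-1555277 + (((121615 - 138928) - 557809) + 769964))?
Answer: 2632089179735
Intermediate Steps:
l = -78616
2528270 - (2013355 + l)*(-1555277 + (((121615 - 138928) - 557809) + 769964)) = 2528270 - (2013355 - 78616)*(-1555277 + (((121615 - 138928) - 557809) + 769964)) = 2528270 - 1934739*(-1555277 + ((-17313 - 557809) + 769964)) = 2528270 - 1934739*(-1555277 + (-575122 + 769964)) = 2528270 - 1934739*(-1555277 + 194842) = 2528270 - 1934739*(-1360435) = 2528270 - 1*(-2632086651465) = 2528270 + 2632086651465 = 2632089179735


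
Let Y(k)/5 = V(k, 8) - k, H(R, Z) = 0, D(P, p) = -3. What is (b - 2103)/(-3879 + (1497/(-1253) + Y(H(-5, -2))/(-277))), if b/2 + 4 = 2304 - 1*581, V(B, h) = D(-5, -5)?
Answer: -154451045/448907691 ≈ -0.34406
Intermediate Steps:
V(B, h) = -3
Y(k) = -15 - 5*k (Y(k) = 5*(-3 - k) = -15 - 5*k)
b = 3438 (b = -8 + 2*(2304 - 1*581) = -8 + 2*(2304 - 581) = -8 + 2*1723 = -8 + 3446 = 3438)
(b - 2103)/(-3879 + (1497/(-1253) + Y(H(-5, -2))/(-277))) = (3438 - 2103)/(-3879 + (1497/(-1253) + (-15 - 5*0)/(-277))) = 1335/(-3879 + (1497*(-1/1253) + (-15 + 0)*(-1/277))) = 1335/(-3879 + (-1497/1253 - 15*(-1/277))) = 1335/(-3879 + (-1497/1253 + 15/277)) = 1335/(-3879 - 395874/347081) = 1335/(-1346723073/347081) = 1335*(-347081/1346723073) = -154451045/448907691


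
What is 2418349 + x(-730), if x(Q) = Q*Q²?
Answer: -386598651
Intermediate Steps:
x(Q) = Q³
2418349 + x(-730) = 2418349 + (-730)³ = 2418349 - 389017000 = -386598651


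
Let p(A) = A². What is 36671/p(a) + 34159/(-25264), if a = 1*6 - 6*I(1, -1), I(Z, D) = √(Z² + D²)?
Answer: 231511559/75792 + 36671*√2/18 ≈ 5935.7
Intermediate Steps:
I(Z, D) = √(D² + Z²)
a = 6 - 6*√2 (a = 1*6 - 6*√((-1)² + 1²) = 6 - 6*√(1 + 1) = 6 - 6*√2 ≈ -2.4853)
36671/p(a) + 34159/(-25264) = 36671/((6 - 6*√2)²) + 34159/(-25264) = 36671/(6 - 6*√2)² + 34159*(-1/25264) = 36671/(6 - 6*√2)² - 34159/25264 = -34159/25264 + 36671/(6 - 6*√2)²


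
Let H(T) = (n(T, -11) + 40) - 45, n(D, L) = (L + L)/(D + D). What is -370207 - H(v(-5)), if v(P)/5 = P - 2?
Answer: -12957081/35 ≈ -3.7020e+5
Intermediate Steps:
n(D, L) = L/D (n(D, L) = (2*L)/((2*D)) = (2*L)*(1/(2*D)) = L/D)
v(P) = -10 + 5*P (v(P) = 5*(P - 2) = 5*(-2 + P) = -10 + 5*P)
H(T) = -5 - 11/T (H(T) = (-11/T + 40) - 45 = (40 - 11/T) - 45 = -5 - 11/T)
-370207 - H(v(-5)) = -370207 - (-5 - 11/(-10 + 5*(-5))) = -370207 - (-5 - 11/(-10 - 25)) = -370207 - (-5 - 11/(-35)) = -370207 - (-5 - 11*(-1/35)) = -370207 - (-5 + 11/35) = -370207 - 1*(-164/35) = -370207 + 164/35 = -12957081/35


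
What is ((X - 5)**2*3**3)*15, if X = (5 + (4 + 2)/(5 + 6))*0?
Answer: 10125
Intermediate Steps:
X = 0 (X = (5 + 6/11)*0 = (61/11)*0 = 0)
((X - 5)**2*3**3)*15 = ((0 - 5)**2*3**3)*15 = ((-5)**2*27)*15 = (25*27)*15 = 675*15 = 10125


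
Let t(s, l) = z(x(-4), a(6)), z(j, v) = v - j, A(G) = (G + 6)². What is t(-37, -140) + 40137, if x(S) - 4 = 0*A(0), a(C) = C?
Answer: 40139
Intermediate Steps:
A(G) = (6 + G)²
x(S) = 4 (x(S) = 4 + 0*(6 + 0)² = 4 + 0*6² = 4 + 0*36 = 4 + 0 = 4)
t(s, l) = 2 (t(s, l) = 6 - 1*4 = 6 - 4 = 2)
t(-37, -140) + 40137 = 2 + 40137 = 40139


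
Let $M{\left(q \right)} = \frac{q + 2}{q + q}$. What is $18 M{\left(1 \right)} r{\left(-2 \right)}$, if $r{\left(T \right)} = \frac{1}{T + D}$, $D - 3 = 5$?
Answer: $\frac{9}{2} \approx 4.5$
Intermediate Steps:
$D = 8$ ($D = 3 + 5 = 8$)
$r{\left(T \right)} = \frac{1}{8 + T}$ ($r{\left(T \right)} = \frac{1}{T + 8} = \frac{1}{8 + T}$)
$M{\left(q \right)} = \frac{2 + q}{2 q}$
$18 M{\left(1 \right)} r{\left(-2 \right)} = \frac{18 \frac{2 + 1}{2 \cdot 1}}{8 - 2} = \frac{18 \cdot \frac{1}{2} \cdot 1 \cdot 3}{6} = 18 \cdot \frac{3}{2} \cdot \frac{1}{6} = 27 \cdot \frac{1}{6} = \frac{9}{2}$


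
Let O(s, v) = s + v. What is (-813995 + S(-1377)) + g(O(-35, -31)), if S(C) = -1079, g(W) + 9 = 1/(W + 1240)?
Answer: -956907441/1174 ≈ -8.1508e+5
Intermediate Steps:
g(W) = -9 + 1/(1240 + W) (g(W) = -9 + 1/(W + 1240) = -9 + 1/(1240 + W))
(-813995 + S(-1377)) + g(O(-35, -31)) = (-813995 - 1079) + (-11159 - 9*(-35 - 31))/(1240 + (-35 - 31)) = -815074 + (-11159 - 9*(-66))/(1240 - 66) = -815074 + (-11159 + 594)/1174 = -815074 + (1/1174)*(-10565) = -815074 - 10565/1174 = -956907441/1174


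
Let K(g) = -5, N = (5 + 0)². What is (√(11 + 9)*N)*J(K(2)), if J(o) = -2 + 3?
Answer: 50*√5 ≈ 111.80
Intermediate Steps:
N = 25 (N = 5² = 25)
J(o) = 1
(√(11 + 9)*N)*J(K(2)) = (√(11 + 9)*25)*1 = (√20*25)*1 = ((2*√5)*25)*1 = (50*√5)*1 = 50*√5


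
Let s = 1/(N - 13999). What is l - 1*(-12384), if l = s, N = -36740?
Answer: 628351775/50739 ≈ 12384.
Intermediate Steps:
s = -1/50739 (s = 1/(-36740 - 13999) = 1/(-50739) = -1/50739 ≈ -1.9709e-5)
l = -1/50739 ≈ -1.9709e-5
l - 1*(-12384) = -1/50739 - 1*(-12384) = -1/50739 + 12384 = 628351775/50739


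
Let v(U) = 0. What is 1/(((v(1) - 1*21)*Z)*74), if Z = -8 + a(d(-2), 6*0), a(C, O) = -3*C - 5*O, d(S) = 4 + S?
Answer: 1/21756 ≈ 4.5964e-5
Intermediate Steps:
a(C, O) = -5*O - 3*C
Z = -14 (Z = -8 + (-30*0 - 3*(4 - 2)) = -8 + (-5*0 - 3*2) = -8 + (0 - 6) = -8 - 6 = -14)
1/(((v(1) - 1*21)*Z)*74) = 1/(((0 - 1*21)*(-14))*74) = 1/(((0 - 21)*(-14))*74) = 1/(-21*(-14)*74) = 1/(294*74) = 1/21756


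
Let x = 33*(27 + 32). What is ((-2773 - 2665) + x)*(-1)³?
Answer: 3491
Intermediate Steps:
x = 1947 (x = 33*59 = 1947)
((-2773 - 2665) + x)*(-1)³ = ((-2773 - 2665) + 1947)*(-1)³ = (-5438 + 1947)*(-1) = -3491*(-1) = 3491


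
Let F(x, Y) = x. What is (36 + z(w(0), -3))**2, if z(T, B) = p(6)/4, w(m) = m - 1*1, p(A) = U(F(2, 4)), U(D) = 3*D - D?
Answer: 1369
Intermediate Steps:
U(D) = 2*D
p(A) = 4 (p(A) = 2*2 = 4)
w(m) = -1 + m (w(m) = m - 1 = -1 + m)
z(T, B) = 1 (z(T, B) = 4/4 = 4*(1/4) = 1)
(36 + z(w(0), -3))**2 = (36 + 1)**2 = 37**2 = 1369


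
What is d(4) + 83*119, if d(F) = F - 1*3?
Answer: 9878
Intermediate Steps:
d(F) = -3 + F (d(F) = F - 3 = -3 + F)
d(4) + 83*119 = (-3 + 4) + 83*119 = 1 + 9877 = 9878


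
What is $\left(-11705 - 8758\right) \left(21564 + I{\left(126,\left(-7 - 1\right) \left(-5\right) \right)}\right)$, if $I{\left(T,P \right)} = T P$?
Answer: $-544397652$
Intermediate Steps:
$I{\left(T,P \right)} = P T$
$\left(-11705 - 8758\right) \left(21564 + I{\left(126,\left(-7 - 1\right) \left(-5\right) \right)}\right) = \left(-11705 - 8758\right) \left(21564 + \left(-7 - 1\right) \left(-5\right) 126\right) = - 20463 \left(21564 + \left(-8\right) \left(-5\right) 126\right) = - 20463 \left(21564 + 40 \cdot 126\right) = - 20463 \left(21564 + 5040\right) = \left(-20463\right) 26604 = -544397652$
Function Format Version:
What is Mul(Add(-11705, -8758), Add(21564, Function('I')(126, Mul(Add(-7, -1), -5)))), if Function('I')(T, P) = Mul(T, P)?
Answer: -544397652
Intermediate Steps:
Function('I')(T, P) = Mul(P, T)
Mul(Add(-11705, -8758), Add(21564, Function('I')(126, Mul(Add(-7, -1), -5)))) = Mul(Add(-11705, -8758), Add(21564, Mul(Mul(Add(-7, -1), -5), 126))) = Mul(-20463, Add(21564, Mul(Mul(-8, -5), 126))) = Mul(-20463, Add(21564, Mul(40, 126))) = Mul(-20463, Add(21564, 5040)) = Mul(-20463, 26604) = -544397652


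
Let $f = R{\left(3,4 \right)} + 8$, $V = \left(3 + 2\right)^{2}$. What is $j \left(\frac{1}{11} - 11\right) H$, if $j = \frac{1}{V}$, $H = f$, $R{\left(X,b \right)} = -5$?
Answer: $- \frac{72}{55} \approx -1.3091$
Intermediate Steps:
$V = 25$ ($V = 5^{2} = 25$)
$f = 3$ ($f = -5 + 8 = 3$)
$H = 3$
$j = \frac{1}{25} \approx 0.04$
$j \left(\frac{1}{11} - 11\right) H = \frac{\frac{1}{11} - 11}{25} \cdot 3 = \frac{1}{25} \left(- \frac{120}{11}\right) 3 = \left(- \frac{24}{55}\right) 3 = - \frac{72}{55}$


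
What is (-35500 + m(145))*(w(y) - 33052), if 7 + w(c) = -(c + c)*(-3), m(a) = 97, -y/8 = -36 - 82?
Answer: 969865185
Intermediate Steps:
y = 944 (y = -8*(-36 - 82) = -8*(-118) = 944)
w(c) = -7 + 6*c (w(c) = -7 - (c + c)*(-3) = -7 - 2*c*(-3) = -7 - (-6)*c = -7 + 6*c)
(-35500 + m(145))*(w(y) - 33052) = (-35500 + 97)*((-7 + 6*944) - 33052) = -35403*((-7 + 5664) - 33052) = -35403*(5657 - 33052) = -35403*(-27395) = 969865185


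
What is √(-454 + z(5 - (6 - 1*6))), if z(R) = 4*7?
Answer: I*√426 ≈ 20.64*I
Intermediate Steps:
z(R) = 28
√(-454 + z(5 - (6 - 1*6))) = √(-454 + 28) = √(-426) = I*√426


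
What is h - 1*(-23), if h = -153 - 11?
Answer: -141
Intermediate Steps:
h = -164
h - 1*(-23) = -164 - 1*(-23) = -164 + 23 = -141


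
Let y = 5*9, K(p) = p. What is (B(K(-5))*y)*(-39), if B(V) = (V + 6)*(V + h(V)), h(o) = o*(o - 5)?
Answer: -78975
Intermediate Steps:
h(o) = o*(-5 + o)
y = 45
B(V) = (6 + V)*(V + V*(-5 + V)) (B(V) = (V + 6)*(V + V*(-5 + V)) = (6 + V)*(V + V*(-5 + V)))
(B(K(-5))*y)*(-39) = (-5*(-24 + (-5)² + 2*(-5))*45)*(-39) = (-5*(-24 + 25 - 10)*45)*(-39) = (-5*(-9)*45)*(-39) = (45*45)*(-39) = 2025*(-39) = -78975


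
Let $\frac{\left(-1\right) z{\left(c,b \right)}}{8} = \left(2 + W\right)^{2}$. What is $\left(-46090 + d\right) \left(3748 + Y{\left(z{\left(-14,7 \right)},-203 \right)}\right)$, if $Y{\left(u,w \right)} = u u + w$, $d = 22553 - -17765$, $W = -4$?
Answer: $-26372268$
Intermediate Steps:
$z{\left(c,b \right)} = -32$ ($z{\left(c,b \right)} = - 8 \left(2 - 4\right)^{2} = - 8 \left(-2\right)^{2} = \left(-8\right) 4 = -32$)
$d = 40318$ ($d = 22553 + 17765 = 40318$)
$Y{\left(u,w \right)} = w + u^{2}$ ($Y{\left(u,w \right)} = u^{2} + w = w + u^{2}$)
$\left(-46090 + d\right) \left(3748 + Y{\left(z{\left(-14,7 \right)},-203 \right)}\right) = \left(-46090 + 40318\right) \left(3748 - \left(203 - \left(-32\right)^{2}\right)\right) = - 5772 \left(3748 + \left(-203 + 1024\right)\right) = - 5772 \left(3748 + 821\right) = \left(-5772\right) 4569 = -26372268$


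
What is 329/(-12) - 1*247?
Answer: -3293/12 ≈ -274.42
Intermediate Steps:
329/(-12) - 1*247 = 329*(-1/12) - 247 = -329/12 - 247 = -3293/12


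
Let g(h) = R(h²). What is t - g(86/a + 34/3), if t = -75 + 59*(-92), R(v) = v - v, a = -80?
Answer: -5503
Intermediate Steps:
R(v) = 0
g(h) = 0
t = -5503 (t = -75 - 5428 = -5503)
t - g(86/a + 34/3) = -5503 - 1*0 = -5503 + 0 = -5503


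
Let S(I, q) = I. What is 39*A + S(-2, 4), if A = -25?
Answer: -977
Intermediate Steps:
39*A + S(-2, 4) = 39*(-25) - 2 = -975 - 2 = -977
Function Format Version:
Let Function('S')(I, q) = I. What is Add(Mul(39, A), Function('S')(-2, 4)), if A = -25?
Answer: -977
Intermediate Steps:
Add(Mul(39, A), Function('S')(-2, 4)) = Add(Mul(39, -25), -2) = Add(-975, -2) = -977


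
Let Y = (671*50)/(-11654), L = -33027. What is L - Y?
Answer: -192431554/5827 ≈ -33024.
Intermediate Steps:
Y = -16775/5827 (Y = 33550*(-1/11654) = -16775/5827 ≈ -2.8788)
L - Y = -33027 - 1*(-16775/5827) = -33027 + 16775/5827 = -192431554/5827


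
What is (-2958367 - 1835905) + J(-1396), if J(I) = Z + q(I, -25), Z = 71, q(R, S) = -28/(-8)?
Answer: -9588395/2 ≈ -4.7942e+6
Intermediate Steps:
q(R, S) = 7/2 (q(R, S) = -28*(-1/8) = 7/2)
J(I) = 149/2 (J(I) = 71 + 7/2 = 149/2)
(-2958367 - 1835905) + J(-1396) = (-2958367 - 1835905) + 149/2 = -4794272 + 149/2 = -9588395/2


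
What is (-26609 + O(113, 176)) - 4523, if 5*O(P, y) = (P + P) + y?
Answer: -155258/5 ≈ -31052.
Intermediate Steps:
O(P, y) = y/5 + 2*P/5 (O(P, y) = ((P + P) + y)/5 = (2*P + y)/5 = (y + 2*P)/5 = y/5 + 2*P/5)
(-26609 + O(113, 176)) - 4523 = (-26609 + ((⅕)*176 + (⅖)*113)) - 4523 = (-26609 + (176/5 + 226/5)) - 4523 = (-26609 + 402/5) - 4523 = -132643/5 - 4523 = -155258/5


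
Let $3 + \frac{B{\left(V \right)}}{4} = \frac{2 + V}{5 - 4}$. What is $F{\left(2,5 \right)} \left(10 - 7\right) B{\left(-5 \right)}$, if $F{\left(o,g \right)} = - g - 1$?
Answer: $432$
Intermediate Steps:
$F{\left(o,g \right)} = -1 - g$
$B{\left(V \right)} = -4 + 4 V$ ($B{\left(V \right)} = -12 + 4 \frac{2 + V}{5 - 4} = -12 + 4 \frac{2 + V}{1} = -12 + 4 \left(2 + V\right) 1 = -12 + 4 \left(2 + V\right) = -12 + \left(8 + 4 V\right) = -4 + 4 V$)
$F{\left(2,5 \right)} \left(10 - 7\right) B{\left(-5 \right)} = \left(-1 - 5\right) \left(10 - 7\right) \left(-4 + 4 \left(-5\right)\right) = \left(-1 - 5\right) 3 \left(-4 - 20\right) = \left(-6\right) 3 \left(-24\right) = \left(-18\right) \left(-24\right) = 432$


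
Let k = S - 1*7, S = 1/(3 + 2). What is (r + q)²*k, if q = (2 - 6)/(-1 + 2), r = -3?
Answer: -1666/5 ≈ -333.20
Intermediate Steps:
q = -4 (q = -4/1 = -4*1 = -4)
S = ⅕ (S = 1/5 = ⅕ ≈ 0.20000)
k = -34/5 (k = ⅕ - 1*7 = ⅕ - 7 = -34/5 ≈ -6.8000)
(r + q)²*k = (-3 - 4)²*(-34/5) = (-7)²*(-34/5) = 49*(-34/5) = -1666/5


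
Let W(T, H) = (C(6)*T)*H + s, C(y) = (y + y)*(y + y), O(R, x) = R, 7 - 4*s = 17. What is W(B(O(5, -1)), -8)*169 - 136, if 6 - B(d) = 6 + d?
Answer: 1945763/2 ≈ 9.7288e+5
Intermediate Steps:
s = -5/2 (s = 7/4 - 1/4*17 = 7/4 - 17/4 = -5/2 ≈ -2.5000)
B(d) = -d (B(d) = 6 - (6 + d) = 6 + (-6 - d) = -d)
C(y) = 4*y**2 (C(y) = (2*y)*(2*y) = 4*y**2)
W(T, H) = -5/2 + 144*H*T (W(T, H) = ((4*6**2)*T)*H - 5/2 = ((4*36)*T)*H - 5/2 = (144*T)*H - 5/2 = 144*H*T - 5/2 = -5/2 + 144*H*T)
W(B(O(5, -1)), -8)*169 - 136 = (-5/2 + 144*(-8)*(-1*5))*169 - 136 = (-5/2 + 144*(-8)*(-5))*169 - 136 = (-5/2 + 5760)*169 - 136 = (11515/2)*169 - 136 = 1946035/2 - 136 = 1945763/2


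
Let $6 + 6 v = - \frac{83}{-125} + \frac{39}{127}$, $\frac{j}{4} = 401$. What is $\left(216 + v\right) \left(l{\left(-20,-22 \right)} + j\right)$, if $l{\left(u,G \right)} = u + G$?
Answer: $\frac{16005943646}{47625} \approx 3.3608 \cdot 10^{5}$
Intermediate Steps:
$j = 1604$ ($j = 4 \cdot 401 = 1604$)
$l{\left(u,G \right)} = G + u$
$v = - \frac{39917}{47625}$ ($v = -1 + \frac{- \frac{83}{-125} + \frac{39}{127}}{6} = -1 + \frac{\left(-83\right) \left(- \frac{1}{125}\right) + 39 \cdot \frac{1}{127}}{6} = -1 + \frac{\frac{83}{125} + \frac{39}{127}}{6} = -1 + \frac{1}{6} \cdot \frac{15416}{15875} = -1 + \frac{7708}{47625} = - \frac{39917}{47625} \approx -0.83815$)
$\left(216 + v\right) \left(l{\left(-20,-22 \right)} + j\right) = \left(216 - \frac{39917}{47625}\right) \left(\left(-22 - 20\right) + 1604\right) = \frac{10247083 \left(-42 + 1604\right)}{47625} = \frac{10247083}{47625} \cdot 1562 = \frac{16005943646}{47625}$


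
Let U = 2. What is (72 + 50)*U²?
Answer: 488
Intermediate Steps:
(72 + 50)*U² = (72 + 50)*2² = 122*4 = 488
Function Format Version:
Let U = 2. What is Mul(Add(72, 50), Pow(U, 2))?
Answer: 488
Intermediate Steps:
Mul(Add(72, 50), Pow(U, 2)) = Mul(Add(72, 50), Pow(2, 2)) = Mul(122, 4) = 488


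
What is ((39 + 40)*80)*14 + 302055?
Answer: 390535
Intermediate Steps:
((39 + 40)*80)*14 + 302055 = (79*80)*14 + 302055 = 6320*14 + 302055 = 88480 + 302055 = 390535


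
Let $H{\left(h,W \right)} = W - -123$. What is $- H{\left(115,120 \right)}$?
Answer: $-243$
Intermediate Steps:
$H{\left(h,W \right)} = 123 + W$ ($H{\left(h,W \right)} = W + 123 = 123 + W$)
$- H{\left(115,120 \right)} = - (123 + 120) = \left(-1\right) 243 = -243$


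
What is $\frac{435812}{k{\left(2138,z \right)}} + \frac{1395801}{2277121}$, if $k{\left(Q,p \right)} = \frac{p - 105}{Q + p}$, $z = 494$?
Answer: $\frac{237453504077623}{80527279} \approx 2.9487 \cdot 10^{6}$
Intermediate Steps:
$k{\left(Q,p \right)} = \frac{-105 + p}{Q + p}$
$\frac{435812}{k{\left(2138,z \right)}} + \frac{1395801}{2277121} = \frac{435812}{\frac{1}{2138 + 494} \left(-105 + 494\right)} + \frac{1395801}{2277121} = \frac{435812}{\frac{1}{2632} \cdot 389} + 1395801 \cdot \frac{1}{2277121} = \frac{435812}{\frac{1}{2632} \cdot 389} + \frac{126891}{207011} = \frac{435812}{\frac{389}{2632}} + \frac{126891}{207011} = 435812 \cdot \frac{2632}{389} + \frac{126891}{207011} = \frac{1147057184}{389} + \frac{126891}{207011} = \frac{237453504077623}{80527279}$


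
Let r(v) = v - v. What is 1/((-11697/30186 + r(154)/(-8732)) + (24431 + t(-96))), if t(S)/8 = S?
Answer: 10062/238093207 ≈ 4.2261e-5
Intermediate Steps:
t(S) = 8*S
r(v) = 0
1/((-11697/30186 + r(154)/(-8732)) + (24431 + t(-96))) = 1/((-11697/30186 + 0/(-8732)) + (24431 + 8*(-96))) = 1/((-11697*1/30186 + 0*(-1/8732)) + (24431 - 768)) = 1/((-3899/10062 + 0) + 23663) = 1/(-3899/10062 + 23663) = 1/(238093207/10062) = 10062/238093207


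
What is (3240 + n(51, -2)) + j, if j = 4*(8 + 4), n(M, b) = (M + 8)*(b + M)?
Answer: 6179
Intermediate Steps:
n(M, b) = (8 + M)*(M + b)
j = 48 (j = 4*12 = 48)
(3240 + n(51, -2)) + j = (3240 + (51**2 + 8*51 + 8*(-2) + 51*(-2))) + 48 = (3240 + (2601 + 408 - 16 - 102)) + 48 = (3240 + 2891) + 48 = 6131 + 48 = 6179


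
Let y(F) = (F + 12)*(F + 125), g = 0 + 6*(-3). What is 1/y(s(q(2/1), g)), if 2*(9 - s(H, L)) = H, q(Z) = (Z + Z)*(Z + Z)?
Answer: 1/1638 ≈ 0.00061050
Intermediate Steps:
q(Z) = 4*Z**2 (q(Z) = (2*Z)*(2*Z) = 4*Z**2)
g = -18 (g = 0 - 18 = -18)
s(H, L) = 9 - H/2
y(F) = (12 + F)*(125 + F)
1/y(s(q(2/1), g)) = 1/(1500 + (9 - 2*(2/1)**2)**2 + 137*(9 - 2*(2/1)**2)) = 1/(1500 + (9 - 2*(2*1)**2)**2 + 137*(9 - 2*(2*1)**2)) = 1/(1500 + (9 - 2*2**2)**2 + 137*(9 - 2*2**2)) = 1/(1500 + (9 - 2*4)**2 + 137*(9 - 2*4)) = 1/(1500 + (9 - 1/2*16)**2 + 137*(9 - 1/2*16)) = 1/(1500 + (9 - 8)**2 + 137*(9 - 8)) = 1/(1500 + 1**2 + 137*1) = 1/(1500 + 1 + 137) = 1/1638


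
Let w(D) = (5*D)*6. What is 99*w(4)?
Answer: 11880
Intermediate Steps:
w(D) = 30*D
99*w(4) = 99*(30*4) = 99*120 = 11880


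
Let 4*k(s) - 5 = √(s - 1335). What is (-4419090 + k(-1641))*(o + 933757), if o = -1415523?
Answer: 4257933421465/2 - 481766*I*√186 ≈ 2.129e+12 - 6.5704e+6*I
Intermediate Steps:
k(s) = 5/4 + √(-1335 + s)/4 (k(s) = 5/4 + √(s - 1335)/4 = 5/4 + √(-1335 + s)/4)
(-4419090 + k(-1641))*(o + 933757) = (-4419090 + (5/4 + √(-1335 - 1641)/4))*(-1415523 + 933757) = (-4419090 + (5/4 + √(-2976)/4))*(-481766) = (-4419090 + (5/4 + (4*I*√186)/4))*(-481766) = (-4419090 + (5/4 + I*√186))*(-481766) = (-17676355/4 + I*√186)*(-481766) = 4257933421465/2 - 481766*I*√186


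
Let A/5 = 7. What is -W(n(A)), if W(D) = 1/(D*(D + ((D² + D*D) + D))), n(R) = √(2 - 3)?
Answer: ¼ - I/4 ≈ 0.25 - 0.25*I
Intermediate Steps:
A = 35 (A = 5*7 = 35)
n(R) = I (n(R) = √(-1) = I)
W(D) = 1/(D*(2*D + 2*D²)) (W(D) = 1/(D*(D + ((D² + D²) + D))) = 1/(D*(D + (2*D² + D))) = 1/(D*(D + (D + 2*D²))) = 1/(D*(2*D + 2*D²)))
-W(n(A)) = -1/(2*I²*(1 + I)) = -(-1)*(1 - I)/2/2 = -(-¼ + I/4) = ¼ - I/4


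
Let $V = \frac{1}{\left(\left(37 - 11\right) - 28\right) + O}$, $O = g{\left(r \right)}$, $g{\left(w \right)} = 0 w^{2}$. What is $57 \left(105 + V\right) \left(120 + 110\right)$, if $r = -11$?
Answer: $1369995$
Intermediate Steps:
$g{\left(w \right)} = 0$
$O = 0$
$V = - \frac{1}{2}$ ($V = \frac{1}{\left(\left(37 - 11\right) - 28\right) + 0} = \frac{1}{\left(26 - 28\right) + 0} = \frac{1}{-2 + 0} = \frac{1}{-2} = - \frac{1}{2} \approx -0.5$)
$57 \left(105 + V\right) \left(120 + 110\right) = 57 \left(105 - \frac{1}{2}\right) \left(120 + 110\right) = 57 \cdot \frac{209}{2} \cdot 230 = 57 \cdot 24035 = 1369995$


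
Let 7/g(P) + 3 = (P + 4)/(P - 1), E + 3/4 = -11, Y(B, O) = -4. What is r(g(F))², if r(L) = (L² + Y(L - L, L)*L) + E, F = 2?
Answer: 316969/1296 ≈ 244.57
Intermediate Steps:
E = -47/4 (E = -¾ - 11 = -47/4 ≈ -11.750)
g(P) = 7/(-3 + (4 + P)/(-1 + P)) (g(P) = 7/(-3 + (P + 4)/(P - 1)) = 7/(-3 + (4 + P)/(-1 + P)))
r(L) = -47/4 + L² - 4*L (r(L) = (L² - 4*L) - 47/4 = -47/4 + L² - 4*L)
r(g(F))² = (-47/4 + (7*(1 - 1*2)/(-7 + 2*2))² - 28*(1 - 1*2)/(-7 + 2*2))² = (-47/4 + (7*(1 - 2)/(-7 + 4))² - 28*(1 - 2)/(-7 + 4))² = (-47/4 + (7*(-1)/(-3))² - 28*(-1)/(-3))² = (-47/4 + (7*(-⅓)*(-1))² - 28*(-1)*(-1)/3)² = (-47/4 + (7/3)² - 4*7/3)² = (-47/4 + 49/9 - 28/3)² = (-563/36)² = 316969/1296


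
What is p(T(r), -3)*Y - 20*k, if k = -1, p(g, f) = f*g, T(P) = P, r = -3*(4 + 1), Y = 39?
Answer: 1775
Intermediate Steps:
r = -15 (r = -3*5 = -15)
p(T(r), -3)*Y - 20*k = -3*(-15)*39 - 20*(-1) = 45*39 + 20 = 1755 + 20 = 1775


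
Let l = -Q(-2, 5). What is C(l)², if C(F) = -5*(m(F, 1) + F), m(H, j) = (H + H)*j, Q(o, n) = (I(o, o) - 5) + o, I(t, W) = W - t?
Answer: 11025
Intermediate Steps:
Q(o, n) = -5 + o (Q(o, n) = ((o - o) - 5) + o = (0 - 5) + o = -5 + o)
m(H, j) = 2*H*j (m(H, j) = (2*H)*j = 2*H*j)
l = 7 (l = -(-5 - 2) = -1*(-7) = 7)
C(F) = -15*F (C(F) = -5*(2*F*1 + F) = -5*(2*F + F) = -15*F)
C(l)² = (-15*7)² = (-105)² = 11025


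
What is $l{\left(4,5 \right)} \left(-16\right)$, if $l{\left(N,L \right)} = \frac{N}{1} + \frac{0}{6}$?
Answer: $-64$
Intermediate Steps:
$l{\left(N,L \right)} = N$ ($l{\left(N,L \right)} = N 1 + 0 \cdot \frac{1}{6} = N + 0 = N$)
$l{\left(4,5 \right)} \left(-16\right) = 4 \left(-16\right) = -64$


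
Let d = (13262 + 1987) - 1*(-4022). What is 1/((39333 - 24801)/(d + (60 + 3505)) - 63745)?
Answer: -11/701188 ≈ -1.5688e-5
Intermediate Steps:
d = 19271 (d = 15249 + 4022 = 19271)
1/((39333 - 24801)/(d + (60 + 3505)) - 63745) = 1/((39333 - 24801)/(19271 + (60 + 3505)) - 63745) = 1/(14532/(19271 + 3565) - 63745) = 1/(14532/22836 - 63745) = 1/(14532*(1/22836) - 63745) = 1/(7/11 - 63745) = 1/(-701188/11) = -11/701188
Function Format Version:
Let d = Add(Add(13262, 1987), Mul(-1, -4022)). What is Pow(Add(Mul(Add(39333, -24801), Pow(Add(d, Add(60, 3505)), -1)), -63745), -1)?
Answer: Rational(-11, 701188) ≈ -1.5688e-5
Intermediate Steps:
d = 19271 (d = Add(15249, 4022) = 19271)
Pow(Add(Mul(Add(39333, -24801), Pow(Add(d, Add(60, 3505)), -1)), -63745), -1) = Pow(Add(Mul(Add(39333, -24801), Pow(Add(19271, Add(60, 3505)), -1)), -63745), -1) = Pow(Add(Mul(14532, Pow(Add(19271, 3565), -1)), -63745), -1) = Pow(Add(Mul(14532, Pow(22836, -1)), -63745), -1) = Pow(Add(Mul(14532, Rational(1, 22836)), -63745), -1) = Pow(Add(Rational(7, 11), -63745), -1) = Pow(Rational(-701188, 11), -1) = Rational(-11, 701188)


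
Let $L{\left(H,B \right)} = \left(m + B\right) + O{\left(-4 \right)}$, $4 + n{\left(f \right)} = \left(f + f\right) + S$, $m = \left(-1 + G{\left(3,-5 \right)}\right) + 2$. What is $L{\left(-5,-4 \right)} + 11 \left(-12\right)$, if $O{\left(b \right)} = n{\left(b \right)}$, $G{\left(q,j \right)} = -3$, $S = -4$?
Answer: $-154$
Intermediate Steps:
$m = -2$ ($m = \left(-1 - 3\right) + 2 = -4 + 2 = -2$)
$n{\left(f \right)} = -8 + 2 f$ ($n{\left(f \right)} = -4 + \left(\left(f + f\right) - 4\right) = -4 + \left(2 f - 4\right) = -4 + \left(-4 + 2 f\right) = -8 + 2 f$)
$O{\left(b \right)} = -8 + 2 b$
$L{\left(H,B \right)} = -18 + B$ ($L{\left(H,B \right)} = \left(-2 + B\right) + \left(-8 + 2 \left(-4\right)\right) = \left(-2 + B\right) - 16 = -18 + B$)
$L{\left(-5,-4 \right)} + 11 \left(-12\right) = \left(-18 - 4\right) + 11 \left(-12\right) = -22 - 132 = -154$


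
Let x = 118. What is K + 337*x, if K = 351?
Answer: 40117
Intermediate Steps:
K + 337*x = 351 + 337*118 = 351 + 39766 = 40117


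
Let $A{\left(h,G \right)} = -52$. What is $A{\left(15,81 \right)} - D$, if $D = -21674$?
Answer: $21622$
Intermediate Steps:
$A{\left(15,81 \right)} - D = -52 - -21674 = -52 + 21674 = 21622$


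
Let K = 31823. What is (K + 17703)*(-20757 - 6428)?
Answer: -1346364310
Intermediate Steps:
(K + 17703)*(-20757 - 6428) = (31823 + 17703)*(-20757 - 6428) = 49526*(-27185) = -1346364310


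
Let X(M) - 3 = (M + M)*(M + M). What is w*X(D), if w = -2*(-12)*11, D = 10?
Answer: 106392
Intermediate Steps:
X(M) = 3 + 4*M² (X(M) = 3 + (M + M)*(M + M) = 3 + (2*M)*(2*M) = 3 + 4*M²)
w = 264 (w = 24*11 = 264)
w*X(D) = 264*(3 + 4*10²) = 264*(3 + 4*100) = 264*(3 + 400) = 264*403 = 106392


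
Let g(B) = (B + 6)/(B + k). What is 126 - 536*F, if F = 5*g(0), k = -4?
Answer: 4146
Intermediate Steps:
g(B) = (6 + B)/(-4 + B) (g(B) = (B + 6)/(B - 4) = (6 + B)/(-4 + B))
F = -15/2 (F = 5*((6 + 0)/(-4 + 0)) = 5*(6/(-4)) = 5*(-¼*6) = 5*(-3/2) = -15/2 ≈ -7.5000)
126 - 536*F = 126 - 536*(-15)/2 = 126 - 134*(-30) = 126 + 4020 = 4146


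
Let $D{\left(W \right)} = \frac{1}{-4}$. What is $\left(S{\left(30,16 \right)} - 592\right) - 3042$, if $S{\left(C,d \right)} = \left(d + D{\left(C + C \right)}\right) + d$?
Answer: $- \frac{14409}{4} \approx -3602.3$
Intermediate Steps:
$D{\left(W \right)} = - \frac{1}{4}$
$S{\left(C,d \right)} = - \frac{1}{4} + 2 d$ ($S{\left(C,d \right)} = \left(d - \frac{1}{4}\right) + d = \left(- \frac{1}{4} + d\right) + d = - \frac{1}{4} + 2 d$)
$\left(S{\left(30,16 \right)} - 592\right) - 3042 = \left(\left(- \frac{1}{4} + 2 \cdot 16\right) - 592\right) - 3042 = \left(\left(- \frac{1}{4} + 32\right) - 592\right) - 3042 = \left(\frac{127}{4} - 592\right) - 3042 = - \frac{2241}{4} - 3042 = - \frac{14409}{4}$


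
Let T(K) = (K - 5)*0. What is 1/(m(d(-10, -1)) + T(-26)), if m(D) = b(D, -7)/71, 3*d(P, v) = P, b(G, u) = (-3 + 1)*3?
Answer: -71/6 ≈ -11.833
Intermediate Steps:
b(G, u) = -6 (b(G, u) = -2*3 = -6)
d(P, v) = P/3
T(K) = 0 (T(K) = (-5 + K)*0 = 0)
m(D) = -6/71
1/(m(d(-10, -1)) + T(-26)) = 1/(-6/71 + 0) = 1/(-6/71) = -71/6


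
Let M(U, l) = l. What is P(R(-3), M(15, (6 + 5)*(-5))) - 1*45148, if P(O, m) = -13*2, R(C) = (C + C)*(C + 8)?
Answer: -45174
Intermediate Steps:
R(C) = 2*C*(8 + C) (R(C) = (2*C)*(8 + C) = 2*C*(8 + C))
P(O, m) = -26
P(R(-3), M(15, (6 + 5)*(-5))) - 1*45148 = -26 - 1*45148 = -26 - 45148 = -45174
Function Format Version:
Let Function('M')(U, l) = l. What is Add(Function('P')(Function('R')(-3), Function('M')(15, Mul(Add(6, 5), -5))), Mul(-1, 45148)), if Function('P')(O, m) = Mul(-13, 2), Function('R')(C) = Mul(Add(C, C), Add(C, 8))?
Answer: -45174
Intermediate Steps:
Function('R')(C) = Mul(2, C, Add(8, C)) (Function('R')(C) = Mul(Mul(2, C), Add(8, C)) = Mul(2, C, Add(8, C)))
Function('P')(O, m) = -26
Add(Function('P')(Function('R')(-3), Function('M')(15, Mul(Add(6, 5), -5))), Mul(-1, 45148)) = Add(-26, Mul(-1, 45148)) = Add(-26, -45148) = -45174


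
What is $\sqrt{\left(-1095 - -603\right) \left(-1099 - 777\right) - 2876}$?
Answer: $2 \sqrt{230029} \approx 959.23$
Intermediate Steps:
$\sqrt{\left(-1095 - -603\right) \left(-1099 - 777\right) - 2876} = \sqrt{\left(-1095 + 603\right) \left(-1876\right) - 2876} = \sqrt{\left(-492\right) \left(-1876\right) - 2876} = \sqrt{922992 - 2876} = \sqrt{920116} = 2 \sqrt{230029}$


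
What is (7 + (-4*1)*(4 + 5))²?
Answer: 841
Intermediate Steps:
(7 + (-4*1)*(4 + 5))² = (7 - 4*9)² = (7 - 36)² = (-29)² = 841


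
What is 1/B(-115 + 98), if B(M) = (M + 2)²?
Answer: 1/225 ≈ 0.0044444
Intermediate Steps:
B(M) = (2 + M)²
1/B(-115 + 98) = 1/((2 + (-115 + 98))²) = 1/((2 - 17)²) = 1/((-15)²) = 1/225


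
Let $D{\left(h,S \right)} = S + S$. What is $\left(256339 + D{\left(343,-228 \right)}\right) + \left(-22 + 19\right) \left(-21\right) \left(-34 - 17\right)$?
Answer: $252670$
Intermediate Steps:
$D{\left(h,S \right)} = 2 S$
$\left(256339 + D{\left(343,-228 \right)}\right) + \left(-22 + 19\right) \left(-21\right) \left(-34 - 17\right) = \left(256339 + 2 \left(-228\right)\right) + \left(-22 + 19\right) \left(-21\right) \left(-34 - 17\right) = \left(256339 - 456\right) + \left(-3\right) \left(-21\right) \left(-34 - 17\right) = 255883 + 63 \left(-51\right) = 255883 - 3213 = 252670$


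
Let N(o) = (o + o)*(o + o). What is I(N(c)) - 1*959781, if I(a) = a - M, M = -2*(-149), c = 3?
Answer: -960043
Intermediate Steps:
M = 298
N(o) = 4*o² (N(o) = (2*o)*(2*o) = 4*o²)
I(a) = -298 + a (I(a) = a - 1*298 = a - 298 = -298 + a)
I(N(c)) - 1*959781 = (-298 + 4*3²) - 1*959781 = (-298 + 4*9) - 959781 = (-298 + 36) - 959781 = -262 - 959781 = -960043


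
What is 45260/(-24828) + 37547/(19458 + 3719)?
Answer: -29193526/143859639 ≈ -0.20293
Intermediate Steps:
45260/(-24828) + 37547/(19458 + 3719) = 45260*(-1/24828) + 37547/23177 = -11315/6207 + 37547*(1/23177) = -11315/6207 + 37547/23177 = -29193526/143859639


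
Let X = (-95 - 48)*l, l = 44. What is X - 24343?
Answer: -30635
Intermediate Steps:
X = -6292 (X = (-95 - 48)*44 = -143*44 = -6292)
X - 24343 = -6292 - 24343 = -30635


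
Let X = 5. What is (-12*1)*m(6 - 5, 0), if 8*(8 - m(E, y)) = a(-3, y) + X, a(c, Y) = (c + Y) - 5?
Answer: -201/2 ≈ -100.50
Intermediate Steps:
a(c, Y) = -5 + Y + c (a(c, Y) = (Y + c) - 5 = -5 + Y + c)
m(E, y) = 67/8 - y/8 (m(E, y) = 8 - ((-5 + y - 3) + 5)/8 = 8 - ((-8 + y) + 5)/8 = 8 - (-3 + y)/8 = 8 + (3/8 - y/8) = 67/8 - y/8)
(-12*1)*m(6 - 5, 0) = (-12*1)*(67/8 - ⅛*0) = -12*(67/8 + 0) = -12*67/8 = -201/2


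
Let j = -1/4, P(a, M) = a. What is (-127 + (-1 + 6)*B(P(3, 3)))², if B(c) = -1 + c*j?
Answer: 294849/16 ≈ 18428.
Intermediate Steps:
j = -¼ (j = -1*¼ = -¼ ≈ -0.25000)
B(c) = -1 - c/4 (B(c) = -1 + c*(-¼) = -1 - c/4)
(-127 + (-1 + 6)*B(P(3, 3)))² = (-127 + (-1 + 6)*(-1 - ¼*3))² = (-127 + 5*(-1 - ¾))² = (-127 + 5*(-7/4))² = (-127 - 35/4)² = (-543/4)² = 294849/16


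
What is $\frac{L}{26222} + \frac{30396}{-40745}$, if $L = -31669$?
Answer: $- \frac{2087397317}{1068415390} \approx -1.9537$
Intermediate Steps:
$\frac{L}{26222} + \frac{30396}{-40745} = - \frac{31669}{26222} + \frac{30396}{-40745} = \left(-31669\right) \frac{1}{26222} + 30396 \left(- \frac{1}{40745}\right) = - \frac{31669}{26222} - \frac{30396}{40745} = - \frac{2087397317}{1068415390}$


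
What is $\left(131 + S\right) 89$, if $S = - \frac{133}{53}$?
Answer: $\frac{606090}{53} \approx 11436.0$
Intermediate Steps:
$S = - \frac{133}{53}$ ($S = \left(-133\right) \frac{1}{53} = - \frac{133}{53} \approx -2.5094$)
$\left(131 + S\right) 89 = \left(131 - \frac{133}{53}\right) 89 = \frac{6810}{53} \cdot 89 = \frac{606090}{53}$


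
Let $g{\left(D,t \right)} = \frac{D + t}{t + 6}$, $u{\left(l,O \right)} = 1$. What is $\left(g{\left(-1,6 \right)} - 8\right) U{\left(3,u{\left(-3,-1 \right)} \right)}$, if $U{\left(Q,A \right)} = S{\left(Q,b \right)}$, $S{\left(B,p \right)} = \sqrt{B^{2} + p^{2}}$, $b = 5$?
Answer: $- \frac{91 \sqrt{34}}{12} \approx -44.218$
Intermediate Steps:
$U{\left(Q,A \right)} = \sqrt{25 + Q^{2}}$ ($U{\left(Q,A \right)} = \sqrt{Q^{2} + 5^{2}} = \sqrt{Q^{2} + 25} = \sqrt{25 + Q^{2}}$)
$g{\left(D,t \right)} = \frac{D + t}{6 + t}$
$\left(g{\left(-1,6 \right)} - 8\right) U{\left(3,u{\left(-3,-1 \right)} \right)} = \left(\frac{-1 + 6}{6 + 6} - 8\right) \sqrt{25 + 3^{2}} = \left(\frac{1}{12} \cdot 5 - 8\right) \sqrt{25 + 9} = \left(\frac{1}{12} \cdot 5 - 8\right) \sqrt{34} = \left(\frac{5}{12} - 8\right) \sqrt{34} = - \frac{91 \sqrt{34}}{12}$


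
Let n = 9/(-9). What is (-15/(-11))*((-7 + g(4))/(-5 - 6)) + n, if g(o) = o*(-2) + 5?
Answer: 29/121 ≈ 0.23967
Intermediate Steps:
g(o) = 5 - 2*o (g(o) = -2*o + 5 = 5 - 2*o)
n = -1 (n = 9*(-1/9) = -1)
(-15/(-11))*((-7 + g(4))/(-5 - 6)) + n = (-15/(-11))*((-7 + (5 - 2*4))/(-5 - 6)) - 1 = (-15*(-1/11))*((-7 + (5 - 8))/(-11)) - 1 = 15*((-7 - 3)*(-1/11))/11 - 1 = 15*(-10*(-1/11))/11 - 1 = (15/11)*(10/11) - 1 = 150/121 - 1 = 29/121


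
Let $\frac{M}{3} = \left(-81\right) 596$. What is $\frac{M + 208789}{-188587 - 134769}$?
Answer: $- \frac{63961}{323356} \approx -0.1978$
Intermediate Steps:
$M = -144828$ ($M = 3 \left(\left(-81\right) 596\right) = 3 \left(-48276\right) = -144828$)
$\frac{M + 208789}{-188587 - 134769} = \frac{-144828 + 208789}{-188587 - 134769} = \frac{63961}{-323356} = 63961 \left(- \frac{1}{323356}\right) = - \frac{63961}{323356}$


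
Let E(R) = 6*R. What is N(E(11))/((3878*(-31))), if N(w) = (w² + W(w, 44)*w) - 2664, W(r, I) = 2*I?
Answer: -3750/60109 ≈ -0.062387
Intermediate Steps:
N(w) = -2664 + w² + 88*w (N(w) = (w² + (2*44)*w) - 2664 = (w² + 88*w) - 2664 = -2664 + w² + 88*w)
N(E(11))/((3878*(-31))) = (-2664 + (6*11)² + 88*(6*11))/((3878*(-31))) = (-2664 + 66² + 88*66)/(-120218) = (-2664 + 4356 + 5808)*(-1/120218) = 7500*(-1/120218) = -3750/60109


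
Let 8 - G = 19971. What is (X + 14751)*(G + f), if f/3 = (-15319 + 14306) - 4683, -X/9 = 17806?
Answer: 5391031653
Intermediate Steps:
G = -19963 (G = 8 - 1*19971 = 8 - 19971 = -19963)
X = -160254 (X = -9*17806 = -160254)
f = -17088 (f = 3*((-15319 + 14306) - 4683) = 3*(-1013 - 4683) = 3*(-5696) = -17088)
(X + 14751)*(G + f) = (-160254 + 14751)*(-19963 - 17088) = -145503*(-37051) = 5391031653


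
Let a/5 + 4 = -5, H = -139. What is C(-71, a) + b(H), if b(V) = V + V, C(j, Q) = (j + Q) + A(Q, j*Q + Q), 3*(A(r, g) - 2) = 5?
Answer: -1171/3 ≈ -390.33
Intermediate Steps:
a = -45 (a = -20 + 5*(-5) = -20 - 25 = -45)
A(r, g) = 11/3 (A(r, g) = 2 + (⅓)*5 = 2 + 5/3 = 11/3)
C(j, Q) = 11/3 + Q + j (C(j, Q) = (j + Q) + 11/3 = (Q + j) + 11/3 = 11/3 + Q + j)
b(V) = 2*V
C(-71, a) + b(H) = (11/3 - 45 - 71) + 2*(-139) = -337/3 - 278 = -1171/3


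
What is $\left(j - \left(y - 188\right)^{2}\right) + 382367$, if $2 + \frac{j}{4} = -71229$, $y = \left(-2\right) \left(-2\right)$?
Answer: $63587$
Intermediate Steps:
$y = 4$
$j = -284924$ ($j = -8 + 4 \left(-71229\right) = -8 - 284916 = -284924$)
$\left(j - \left(y - 188\right)^{2}\right) + 382367 = \left(-284924 - \left(4 - 188\right)^{2}\right) + 382367 = \left(-284924 - \left(-184\right)^{2}\right) + 382367 = \left(-284924 - 33856\right) + 382367 = -318780 + 382367 = 63587$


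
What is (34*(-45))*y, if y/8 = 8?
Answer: -97920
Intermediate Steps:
y = 64 (y = 8*8 = 64)
(34*(-45))*y = (34*(-45))*64 = -1530*64 = -97920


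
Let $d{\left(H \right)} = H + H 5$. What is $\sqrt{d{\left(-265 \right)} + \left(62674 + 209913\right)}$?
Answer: $\sqrt{270997} \approx 520.57$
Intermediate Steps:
$d{\left(H \right)} = 6 H$ ($d{\left(H \right)} = H + 5 H = 6 H$)
$\sqrt{d{\left(-265 \right)} + \left(62674 + 209913\right)} = \sqrt{6 \left(-265\right) + \left(62674 + 209913\right)} = \sqrt{-1590 + 272587} = \sqrt{270997}$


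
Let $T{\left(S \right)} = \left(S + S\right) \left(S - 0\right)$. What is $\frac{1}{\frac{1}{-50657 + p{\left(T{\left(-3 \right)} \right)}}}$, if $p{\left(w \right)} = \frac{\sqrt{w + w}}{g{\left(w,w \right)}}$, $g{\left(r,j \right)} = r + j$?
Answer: $- \frac{303941}{6} \approx -50657.0$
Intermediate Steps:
$g{\left(r,j \right)} = j + r$
$T{\left(S \right)} = 2 S^{2}$ ($T{\left(S \right)} = 2 S \left(S + 0\right) = 2 S S = 2 S^{2}$)
$p{\left(w \right)} = \frac{\sqrt{2}}{2 \sqrt{w}}$ ($p{\left(w \right)} = \frac{\sqrt{w + w}}{w + w} = \frac{\sqrt{2 w}}{2 w} = \sqrt{2} \sqrt{w} \frac{1}{2 w} = \frac{\sqrt{2}}{2 \sqrt{w}}$)
$\frac{1}{\frac{1}{-50657 + p{\left(T{\left(-3 \right)} \right)}}} = \frac{1}{\frac{1}{-50657 + \frac{\sqrt{2}}{2 \cdot 3 \sqrt{2}}}} = \frac{1}{\frac{1}{-50657 + \frac{\sqrt{2} \frac{\sqrt{2}}{6}}{2}}} = \frac{1}{\frac{1}{-50657 + \frac{1}{6}}} = \frac{1}{\frac{1}{- \frac{303941}{6}}} = \frac{1}{- \frac{6}{303941}} = - \frac{303941}{6}$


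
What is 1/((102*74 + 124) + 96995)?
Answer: 1/104667 ≈ 9.5541e-6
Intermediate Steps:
1/((102*74 + 124) + 96995) = 1/((7548 + 124) + 96995) = 1/(7672 + 96995) = 1/104667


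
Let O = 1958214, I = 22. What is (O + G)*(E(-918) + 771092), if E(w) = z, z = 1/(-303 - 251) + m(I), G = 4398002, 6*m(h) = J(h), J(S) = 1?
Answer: 4072920763643224/831 ≈ 4.9012e+12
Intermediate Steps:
m(h) = 1/6 (m(h) = (1/6)*1 = 1/6)
z = 137/831 (z = 1/(-303 - 251) + 1/6 = 1/(-554) + 1/6 = -1/554 + 1/6 = 137/831 ≈ 0.16486)
E(w) = 137/831
(O + G)*(E(-918) + 771092) = (1958214 + 4398002)*(137/831 + 771092) = 6356216*(640777589/831) = 4072920763643224/831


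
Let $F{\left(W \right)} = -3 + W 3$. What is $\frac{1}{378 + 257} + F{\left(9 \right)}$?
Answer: $\frac{15241}{635} \approx 24.002$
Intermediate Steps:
$F{\left(W \right)} = -3 + 3 W$
$\frac{1}{378 + 257} + F{\left(9 \right)} = \frac{1}{378 + 257} + \left(-3 + 3 \cdot 9\right) = \frac{1}{635} + \left(-3 + 27\right) = \frac{1}{635} + 24 = \frac{15241}{635}$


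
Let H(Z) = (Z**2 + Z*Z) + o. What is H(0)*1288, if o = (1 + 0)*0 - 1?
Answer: -1288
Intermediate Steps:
o = -1 (o = 1*0 - 1 = 0 - 1 = -1)
H(Z) = -1 + 2*Z**2 (H(Z) = (Z**2 + Z*Z) - 1 = (Z**2 + Z**2) - 1 = 2*Z**2 - 1 = -1 + 2*Z**2)
H(0)*1288 = (-1 + 2*0**2)*1288 = (-1 + 2*0)*1288 = (-1 + 0)*1288 = -1*1288 = -1288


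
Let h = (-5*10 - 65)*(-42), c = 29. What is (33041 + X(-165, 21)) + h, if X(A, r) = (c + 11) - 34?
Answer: 37877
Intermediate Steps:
X(A, r) = 6 (X(A, r) = (29 + 11) - 34 = 40 - 34 = 6)
h = 4830 (h = (-50 - 65)*(-42) = -115*(-42) = 4830)
(33041 + X(-165, 21)) + h = (33041 + 6) + 4830 = 33047 + 4830 = 37877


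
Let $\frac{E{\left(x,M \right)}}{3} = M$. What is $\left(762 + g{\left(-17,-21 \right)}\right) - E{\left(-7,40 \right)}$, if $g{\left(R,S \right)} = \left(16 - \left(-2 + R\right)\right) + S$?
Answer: $656$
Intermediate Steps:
$g{\left(R,S \right)} = 18 + S - R$ ($g{\left(R,S \right)} = \left(18 - R\right) + S = 18 + S - R$)
$E{\left(x,M \right)} = 3 M$
$\left(762 + g{\left(-17,-21 \right)}\right) - E{\left(-7,40 \right)} = \left(762 - -14\right) - 3 \cdot 40 = \left(762 + \left(18 - 21 + 17\right)\right) - 120 = \left(762 + 14\right) - 120 = 776 - 120 = 656$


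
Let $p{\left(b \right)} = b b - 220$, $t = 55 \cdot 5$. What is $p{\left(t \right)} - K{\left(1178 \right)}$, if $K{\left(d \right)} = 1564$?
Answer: $73841$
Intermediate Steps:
$t = 275$
$p{\left(b \right)} = -220 + b^{2}$ ($p{\left(b \right)} = b^{2} - 220 = -220 + b^{2}$)
$p{\left(t \right)} - K{\left(1178 \right)} = \left(-220 + 275^{2}\right) - 1564 = \left(-220 + 75625\right) - 1564 = 75405 - 1564 = 73841$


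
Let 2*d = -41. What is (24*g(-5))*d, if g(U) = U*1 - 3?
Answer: 3936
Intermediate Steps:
d = -41/2 (d = (½)*(-41) = -41/2 ≈ -20.500)
g(U) = -3 + U (g(U) = U - 3 = -3 + U)
(24*g(-5))*d = (24*(-3 - 5))*(-41/2) = (24*(-8))*(-41/2) = -192*(-41/2) = 3936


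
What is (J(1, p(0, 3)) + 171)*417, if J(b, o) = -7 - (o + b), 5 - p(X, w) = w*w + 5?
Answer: 71724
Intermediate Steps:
p(X, w) = -w**2 (p(X, w) = 5 - (w*w + 5) = 5 - (w**2 + 5) = 5 - (5 + w**2) = 5 + (-5 - w**2) = -w**2)
J(b, o) = -7 - b - o (J(b, o) = -7 - (b + o) = -7 + (-b - o) = -7 - b - o)
(J(1, p(0, 3)) + 171)*417 = ((-7 - 1*1 - (-1)*3**2) + 171)*417 = ((-7 - 1 - (-1)*9) + 171)*417 = ((-7 - 1 - 1*(-9)) + 171)*417 = ((-7 - 1 + 9) + 171)*417 = (1 + 171)*417 = 172*417 = 71724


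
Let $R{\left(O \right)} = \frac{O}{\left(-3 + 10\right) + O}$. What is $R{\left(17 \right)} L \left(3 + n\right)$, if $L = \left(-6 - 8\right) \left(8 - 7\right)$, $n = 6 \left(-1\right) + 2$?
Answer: $\frac{119}{12} \approx 9.9167$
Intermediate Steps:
$n = -4$ ($n = -6 + 2 = -4$)
$L = -14$ ($L = \left(-14\right) 1 = -14$)
$R{\left(O \right)} = \frac{O}{7 + O}$
$R{\left(17 \right)} L \left(3 + n\right) = \frac{17}{7 + 17} \left(- 14 \left(3 - 4\right)\right) = \frac{17}{24} \left(\left(-14\right) \left(-1\right)\right) = 17 \cdot \frac{1}{24} \cdot 14 = \frac{17}{24} \cdot 14 = \frac{119}{12}$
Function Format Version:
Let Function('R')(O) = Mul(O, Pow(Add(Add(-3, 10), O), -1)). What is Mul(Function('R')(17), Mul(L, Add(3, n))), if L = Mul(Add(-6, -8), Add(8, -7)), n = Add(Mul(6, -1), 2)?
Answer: Rational(119, 12) ≈ 9.9167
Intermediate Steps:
n = -4 (n = Add(-6, 2) = -4)
L = -14 (L = Mul(-14, 1) = -14)
Function('R')(O) = Mul(O, Pow(Add(7, O), -1))
Mul(Function('R')(17), Mul(L, Add(3, n))) = Mul(Mul(17, Pow(Add(7, 17), -1)), Mul(-14, Add(3, -4))) = Mul(Mul(17, Pow(24, -1)), Mul(-14, -1)) = Mul(Mul(17, Rational(1, 24)), 14) = Mul(Rational(17, 24), 14) = Rational(119, 12)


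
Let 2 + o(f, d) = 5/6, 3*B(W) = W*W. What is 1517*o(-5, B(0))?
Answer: -10619/6 ≈ -1769.8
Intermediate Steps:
B(W) = W²/3 (B(W) = (W*W)/3 = W²/3)
o(f, d) = -7/6 (o(f, d) = -2 + 5/6 = -2 + 5*(⅙) = -2 + ⅚ = -7/6)
1517*o(-5, B(0)) = 1517*(-7/6) = -10619/6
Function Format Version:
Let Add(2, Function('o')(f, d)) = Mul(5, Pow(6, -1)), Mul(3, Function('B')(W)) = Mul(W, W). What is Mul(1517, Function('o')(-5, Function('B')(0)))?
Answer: Rational(-10619, 6) ≈ -1769.8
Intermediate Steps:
Function('B')(W) = Mul(Rational(1, 3), Pow(W, 2)) (Function('B')(W) = Mul(Rational(1, 3), Mul(W, W)) = Mul(Rational(1, 3), Pow(W, 2)))
Function('o')(f, d) = Rational(-7, 6) (Function('o')(f, d) = Add(-2, Mul(5, Pow(6, -1))) = Add(-2, Mul(5, Rational(1, 6))) = Add(-2, Rational(5, 6)) = Rational(-7, 6))
Mul(1517, Function('o')(-5, Function('B')(0))) = Mul(1517, Rational(-7, 6)) = Rational(-10619, 6)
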